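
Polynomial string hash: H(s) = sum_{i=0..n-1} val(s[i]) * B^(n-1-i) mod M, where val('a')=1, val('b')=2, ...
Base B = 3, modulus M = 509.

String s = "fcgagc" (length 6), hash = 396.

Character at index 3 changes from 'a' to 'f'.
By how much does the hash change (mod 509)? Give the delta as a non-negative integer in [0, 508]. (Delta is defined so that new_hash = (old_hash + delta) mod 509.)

Delta formula: (val(new) - val(old)) * B^(n-1-k) mod M
  val('f') - val('a') = 6 - 1 = 5
  B^(n-1-k) = 3^2 mod 509 = 9
  Delta = 5 * 9 mod 509 = 45

Answer: 45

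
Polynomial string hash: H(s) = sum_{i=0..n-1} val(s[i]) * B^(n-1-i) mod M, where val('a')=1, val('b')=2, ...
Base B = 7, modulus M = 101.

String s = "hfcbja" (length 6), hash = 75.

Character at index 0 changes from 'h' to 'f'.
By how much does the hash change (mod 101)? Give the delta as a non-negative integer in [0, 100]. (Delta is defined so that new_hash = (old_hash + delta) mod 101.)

Delta formula: (val(new) - val(old)) * B^(n-1-k) mod M
  val('f') - val('h') = 6 - 8 = -2
  B^(n-1-k) = 7^5 mod 101 = 41
  Delta = -2 * 41 mod 101 = 19

Answer: 19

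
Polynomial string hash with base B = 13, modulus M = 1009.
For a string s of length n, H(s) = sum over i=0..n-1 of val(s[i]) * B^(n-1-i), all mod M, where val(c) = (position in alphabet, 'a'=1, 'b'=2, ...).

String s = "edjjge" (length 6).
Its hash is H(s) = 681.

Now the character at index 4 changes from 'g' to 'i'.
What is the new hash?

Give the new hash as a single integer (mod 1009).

val('g') = 7, val('i') = 9
Position k = 4, exponent = n-1-k = 1
B^1 mod M = 13^1 mod 1009 = 13
Delta = (9 - 7) * 13 mod 1009 = 26
New hash = (681 + 26) mod 1009 = 707

Answer: 707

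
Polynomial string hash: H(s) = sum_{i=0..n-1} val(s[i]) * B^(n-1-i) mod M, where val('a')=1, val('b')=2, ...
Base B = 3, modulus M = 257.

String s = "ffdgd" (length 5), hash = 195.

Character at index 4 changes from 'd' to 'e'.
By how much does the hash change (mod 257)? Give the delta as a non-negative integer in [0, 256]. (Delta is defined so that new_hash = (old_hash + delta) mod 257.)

Delta formula: (val(new) - val(old)) * B^(n-1-k) mod M
  val('e') - val('d') = 5 - 4 = 1
  B^(n-1-k) = 3^0 mod 257 = 1
  Delta = 1 * 1 mod 257 = 1

Answer: 1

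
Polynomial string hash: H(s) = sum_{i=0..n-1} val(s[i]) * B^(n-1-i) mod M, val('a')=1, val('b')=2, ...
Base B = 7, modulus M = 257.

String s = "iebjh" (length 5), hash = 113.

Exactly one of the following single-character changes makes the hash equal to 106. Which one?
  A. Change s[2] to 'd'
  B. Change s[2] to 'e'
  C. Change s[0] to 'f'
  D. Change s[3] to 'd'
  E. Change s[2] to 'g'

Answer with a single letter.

Answer: C

Derivation:
Option A: s[2]='b'->'d', delta=(4-2)*7^2 mod 257 = 98, hash=113+98 mod 257 = 211
Option B: s[2]='b'->'e', delta=(5-2)*7^2 mod 257 = 147, hash=113+147 mod 257 = 3
Option C: s[0]='i'->'f', delta=(6-9)*7^4 mod 257 = 250, hash=113+250 mod 257 = 106 <-- target
Option D: s[3]='j'->'d', delta=(4-10)*7^1 mod 257 = 215, hash=113+215 mod 257 = 71
Option E: s[2]='b'->'g', delta=(7-2)*7^2 mod 257 = 245, hash=113+245 mod 257 = 101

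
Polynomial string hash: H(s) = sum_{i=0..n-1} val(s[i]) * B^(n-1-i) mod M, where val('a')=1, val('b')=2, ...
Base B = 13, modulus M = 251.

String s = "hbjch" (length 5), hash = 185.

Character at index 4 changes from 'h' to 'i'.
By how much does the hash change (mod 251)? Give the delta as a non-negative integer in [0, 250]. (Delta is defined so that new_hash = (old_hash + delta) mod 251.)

Answer: 1

Derivation:
Delta formula: (val(new) - val(old)) * B^(n-1-k) mod M
  val('i') - val('h') = 9 - 8 = 1
  B^(n-1-k) = 13^0 mod 251 = 1
  Delta = 1 * 1 mod 251 = 1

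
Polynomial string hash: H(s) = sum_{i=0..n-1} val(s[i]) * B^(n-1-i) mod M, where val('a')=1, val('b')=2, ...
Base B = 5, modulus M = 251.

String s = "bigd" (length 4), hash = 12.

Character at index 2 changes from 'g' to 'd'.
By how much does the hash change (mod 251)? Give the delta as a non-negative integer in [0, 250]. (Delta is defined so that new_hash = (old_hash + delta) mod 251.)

Delta formula: (val(new) - val(old)) * B^(n-1-k) mod M
  val('d') - val('g') = 4 - 7 = -3
  B^(n-1-k) = 5^1 mod 251 = 5
  Delta = -3 * 5 mod 251 = 236

Answer: 236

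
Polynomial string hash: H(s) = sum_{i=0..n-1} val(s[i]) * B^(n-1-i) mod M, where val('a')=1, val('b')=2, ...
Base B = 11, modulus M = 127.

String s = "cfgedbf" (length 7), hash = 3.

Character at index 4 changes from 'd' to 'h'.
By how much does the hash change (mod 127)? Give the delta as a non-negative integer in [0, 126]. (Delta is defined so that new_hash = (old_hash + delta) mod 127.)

Delta formula: (val(new) - val(old)) * B^(n-1-k) mod M
  val('h') - val('d') = 8 - 4 = 4
  B^(n-1-k) = 11^2 mod 127 = 121
  Delta = 4 * 121 mod 127 = 103

Answer: 103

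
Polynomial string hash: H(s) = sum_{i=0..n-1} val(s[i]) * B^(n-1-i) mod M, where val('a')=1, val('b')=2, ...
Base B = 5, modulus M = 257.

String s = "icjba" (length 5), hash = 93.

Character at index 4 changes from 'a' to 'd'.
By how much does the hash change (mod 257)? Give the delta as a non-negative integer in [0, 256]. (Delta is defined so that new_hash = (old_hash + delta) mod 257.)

Answer: 3

Derivation:
Delta formula: (val(new) - val(old)) * B^(n-1-k) mod M
  val('d') - val('a') = 4 - 1 = 3
  B^(n-1-k) = 5^0 mod 257 = 1
  Delta = 3 * 1 mod 257 = 3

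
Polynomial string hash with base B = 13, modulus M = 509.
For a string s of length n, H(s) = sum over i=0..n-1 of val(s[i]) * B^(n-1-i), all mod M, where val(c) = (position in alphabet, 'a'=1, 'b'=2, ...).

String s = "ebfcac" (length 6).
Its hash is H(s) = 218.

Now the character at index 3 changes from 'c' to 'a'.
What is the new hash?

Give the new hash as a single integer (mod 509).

Answer: 389

Derivation:
val('c') = 3, val('a') = 1
Position k = 3, exponent = n-1-k = 2
B^2 mod M = 13^2 mod 509 = 169
Delta = (1 - 3) * 169 mod 509 = 171
New hash = (218 + 171) mod 509 = 389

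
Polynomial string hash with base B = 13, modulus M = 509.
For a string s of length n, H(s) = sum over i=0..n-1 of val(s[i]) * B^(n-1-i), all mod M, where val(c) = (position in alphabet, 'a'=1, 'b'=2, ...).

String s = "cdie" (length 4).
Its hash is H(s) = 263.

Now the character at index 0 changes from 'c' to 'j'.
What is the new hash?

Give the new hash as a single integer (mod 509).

val('c') = 3, val('j') = 10
Position k = 0, exponent = n-1-k = 3
B^3 mod M = 13^3 mod 509 = 161
Delta = (10 - 3) * 161 mod 509 = 109
New hash = (263 + 109) mod 509 = 372

Answer: 372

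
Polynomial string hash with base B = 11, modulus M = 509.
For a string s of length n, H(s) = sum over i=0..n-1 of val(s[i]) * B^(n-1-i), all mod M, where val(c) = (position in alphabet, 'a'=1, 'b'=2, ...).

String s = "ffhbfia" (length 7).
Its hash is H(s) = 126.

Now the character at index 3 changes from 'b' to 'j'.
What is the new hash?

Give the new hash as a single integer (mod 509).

Answer: 85

Derivation:
val('b') = 2, val('j') = 10
Position k = 3, exponent = n-1-k = 3
B^3 mod M = 11^3 mod 509 = 313
Delta = (10 - 2) * 313 mod 509 = 468
New hash = (126 + 468) mod 509 = 85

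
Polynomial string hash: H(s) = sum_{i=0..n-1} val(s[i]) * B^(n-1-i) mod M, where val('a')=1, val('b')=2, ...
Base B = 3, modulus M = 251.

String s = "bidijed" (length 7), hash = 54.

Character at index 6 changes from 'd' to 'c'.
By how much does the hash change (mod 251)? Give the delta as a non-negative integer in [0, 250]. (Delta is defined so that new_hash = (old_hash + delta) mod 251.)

Answer: 250

Derivation:
Delta formula: (val(new) - val(old)) * B^(n-1-k) mod M
  val('c') - val('d') = 3 - 4 = -1
  B^(n-1-k) = 3^0 mod 251 = 1
  Delta = -1 * 1 mod 251 = 250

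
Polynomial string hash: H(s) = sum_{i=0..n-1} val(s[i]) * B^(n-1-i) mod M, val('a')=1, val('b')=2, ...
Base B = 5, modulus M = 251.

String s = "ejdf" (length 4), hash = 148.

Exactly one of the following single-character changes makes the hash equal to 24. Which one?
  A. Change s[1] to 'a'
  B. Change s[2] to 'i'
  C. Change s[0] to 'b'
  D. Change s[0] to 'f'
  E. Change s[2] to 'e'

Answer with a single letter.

Option A: s[1]='j'->'a', delta=(1-10)*5^2 mod 251 = 26, hash=148+26 mod 251 = 174
Option B: s[2]='d'->'i', delta=(9-4)*5^1 mod 251 = 25, hash=148+25 mod 251 = 173
Option C: s[0]='e'->'b', delta=(2-5)*5^3 mod 251 = 127, hash=148+127 mod 251 = 24 <-- target
Option D: s[0]='e'->'f', delta=(6-5)*5^3 mod 251 = 125, hash=148+125 mod 251 = 22
Option E: s[2]='d'->'e', delta=(5-4)*5^1 mod 251 = 5, hash=148+5 mod 251 = 153

Answer: C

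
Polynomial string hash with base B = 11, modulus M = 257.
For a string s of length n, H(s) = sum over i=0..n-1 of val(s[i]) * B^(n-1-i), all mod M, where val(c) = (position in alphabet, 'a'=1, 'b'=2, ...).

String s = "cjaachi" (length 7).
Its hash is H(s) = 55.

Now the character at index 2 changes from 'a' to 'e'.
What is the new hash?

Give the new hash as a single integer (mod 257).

val('a') = 1, val('e') = 5
Position k = 2, exponent = n-1-k = 4
B^4 mod M = 11^4 mod 257 = 249
Delta = (5 - 1) * 249 mod 257 = 225
New hash = (55 + 225) mod 257 = 23

Answer: 23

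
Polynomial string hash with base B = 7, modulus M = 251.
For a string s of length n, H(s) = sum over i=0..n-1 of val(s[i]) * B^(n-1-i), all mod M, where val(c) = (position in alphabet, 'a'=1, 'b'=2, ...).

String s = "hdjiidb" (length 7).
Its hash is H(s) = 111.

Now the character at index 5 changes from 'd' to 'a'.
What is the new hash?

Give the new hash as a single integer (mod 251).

val('d') = 4, val('a') = 1
Position k = 5, exponent = n-1-k = 1
B^1 mod M = 7^1 mod 251 = 7
Delta = (1 - 4) * 7 mod 251 = 230
New hash = (111 + 230) mod 251 = 90

Answer: 90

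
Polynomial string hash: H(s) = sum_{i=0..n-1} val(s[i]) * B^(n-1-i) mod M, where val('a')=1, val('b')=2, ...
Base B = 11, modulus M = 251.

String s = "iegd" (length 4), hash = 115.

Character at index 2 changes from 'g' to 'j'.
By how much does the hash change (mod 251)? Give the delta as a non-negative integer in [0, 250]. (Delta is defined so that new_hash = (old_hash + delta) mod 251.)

Delta formula: (val(new) - val(old)) * B^(n-1-k) mod M
  val('j') - val('g') = 10 - 7 = 3
  B^(n-1-k) = 11^1 mod 251 = 11
  Delta = 3 * 11 mod 251 = 33

Answer: 33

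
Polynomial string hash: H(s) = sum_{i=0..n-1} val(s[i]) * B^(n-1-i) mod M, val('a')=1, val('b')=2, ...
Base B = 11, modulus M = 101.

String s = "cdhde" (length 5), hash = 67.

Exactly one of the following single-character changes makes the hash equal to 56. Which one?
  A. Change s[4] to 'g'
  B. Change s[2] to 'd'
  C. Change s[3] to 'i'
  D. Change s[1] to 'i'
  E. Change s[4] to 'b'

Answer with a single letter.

Answer: D

Derivation:
Option A: s[4]='e'->'g', delta=(7-5)*11^0 mod 101 = 2, hash=67+2 mod 101 = 69
Option B: s[2]='h'->'d', delta=(4-8)*11^2 mod 101 = 21, hash=67+21 mod 101 = 88
Option C: s[3]='d'->'i', delta=(9-4)*11^1 mod 101 = 55, hash=67+55 mod 101 = 21
Option D: s[1]='d'->'i', delta=(9-4)*11^3 mod 101 = 90, hash=67+90 mod 101 = 56 <-- target
Option E: s[4]='e'->'b', delta=(2-5)*11^0 mod 101 = 98, hash=67+98 mod 101 = 64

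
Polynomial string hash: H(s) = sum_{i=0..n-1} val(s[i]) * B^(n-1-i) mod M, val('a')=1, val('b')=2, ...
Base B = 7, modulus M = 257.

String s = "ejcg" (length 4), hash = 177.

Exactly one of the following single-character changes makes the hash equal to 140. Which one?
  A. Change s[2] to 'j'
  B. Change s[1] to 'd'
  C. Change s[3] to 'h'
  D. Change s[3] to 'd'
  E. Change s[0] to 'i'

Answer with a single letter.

Option A: s[2]='c'->'j', delta=(10-3)*7^1 mod 257 = 49, hash=177+49 mod 257 = 226
Option B: s[1]='j'->'d', delta=(4-10)*7^2 mod 257 = 220, hash=177+220 mod 257 = 140 <-- target
Option C: s[3]='g'->'h', delta=(8-7)*7^0 mod 257 = 1, hash=177+1 mod 257 = 178
Option D: s[3]='g'->'d', delta=(4-7)*7^0 mod 257 = 254, hash=177+254 mod 257 = 174
Option E: s[0]='e'->'i', delta=(9-5)*7^3 mod 257 = 87, hash=177+87 mod 257 = 7

Answer: B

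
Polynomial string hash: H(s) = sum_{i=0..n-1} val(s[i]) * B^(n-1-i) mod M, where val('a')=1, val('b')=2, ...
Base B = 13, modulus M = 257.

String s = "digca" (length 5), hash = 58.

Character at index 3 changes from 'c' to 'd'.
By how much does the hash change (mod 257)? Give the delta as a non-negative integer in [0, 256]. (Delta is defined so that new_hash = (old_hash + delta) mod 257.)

Answer: 13

Derivation:
Delta formula: (val(new) - val(old)) * B^(n-1-k) mod M
  val('d') - val('c') = 4 - 3 = 1
  B^(n-1-k) = 13^1 mod 257 = 13
  Delta = 1 * 13 mod 257 = 13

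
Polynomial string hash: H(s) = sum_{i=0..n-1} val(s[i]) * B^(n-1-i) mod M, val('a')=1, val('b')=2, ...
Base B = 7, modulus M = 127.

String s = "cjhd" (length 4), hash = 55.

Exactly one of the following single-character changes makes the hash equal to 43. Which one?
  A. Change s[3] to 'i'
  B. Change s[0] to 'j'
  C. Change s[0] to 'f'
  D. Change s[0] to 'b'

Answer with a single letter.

Answer: B

Derivation:
Option A: s[3]='d'->'i', delta=(9-4)*7^0 mod 127 = 5, hash=55+5 mod 127 = 60
Option B: s[0]='c'->'j', delta=(10-3)*7^3 mod 127 = 115, hash=55+115 mod 127 = 43 <-- target
Option C: s[0]='c'->'f', delta=(6-3)*7^3 mod 127 = 13, hash=55+13 mod 127 = 68
Option D: s[0]='c'->'b', delta=(2-3)*7^3 mod 127 = 38, hash=55+38 mod 127 = 93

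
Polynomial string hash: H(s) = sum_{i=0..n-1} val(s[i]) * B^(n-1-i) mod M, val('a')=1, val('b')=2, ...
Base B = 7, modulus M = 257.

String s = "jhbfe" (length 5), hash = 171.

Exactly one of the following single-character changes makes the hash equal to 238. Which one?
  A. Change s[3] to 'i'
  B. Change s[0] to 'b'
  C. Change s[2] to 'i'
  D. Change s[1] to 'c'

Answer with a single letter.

Answer: B

Derivation:
Option A: s[3]='f'->'i', delta=(9-6)*7^1 mod 257 = 21, hash=171+21 mod 257 = 192
Option B: s[0]='j'->'b', delta=(2-10)*7^4 mod 257 = 67, hash=171+67 mod 257 = 238 <-- target
Option C: s[2]='b'->'i', delta=(9-2)*7^2 mod 257 = 86, hash=171+86 mod 257 = 0
Option D: s[1]='h'->'c', delta=(3-8)*7^3 mod 257 = 84, hash=171+84 mod 257 = 255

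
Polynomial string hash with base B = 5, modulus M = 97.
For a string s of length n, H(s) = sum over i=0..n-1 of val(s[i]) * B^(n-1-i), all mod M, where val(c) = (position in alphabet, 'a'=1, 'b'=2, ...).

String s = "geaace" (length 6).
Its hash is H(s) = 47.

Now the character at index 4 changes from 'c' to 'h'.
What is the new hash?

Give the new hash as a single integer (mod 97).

Answer: 72

Derivation:
val('c') = 3, val('h') = 8
Position k = 4, exponent = n-1-k = 1
B^1 mod M = 5^1 mod 97 = 5
Delta = (8 - 3) * 5 mod 97 = 25
New hash = (47 + 25) mod 97 = 72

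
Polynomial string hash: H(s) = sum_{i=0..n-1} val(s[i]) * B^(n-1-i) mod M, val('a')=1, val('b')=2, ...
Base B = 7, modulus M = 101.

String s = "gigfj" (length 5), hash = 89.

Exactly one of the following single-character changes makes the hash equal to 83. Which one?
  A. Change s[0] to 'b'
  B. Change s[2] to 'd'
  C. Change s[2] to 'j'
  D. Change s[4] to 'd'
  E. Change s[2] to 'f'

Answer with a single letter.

Option A: s[0]='g'->'b', delta=(2-7)*7^4 mod 101 = 14, hash=89+14 mod 101 = 2
Option B: s[2]='g'->'d', delta=(4-7)*7^2 mod 101 = 55, hash=89+55 mod 101 = 43
Option C: s[2]='g'->'j', delta=(10-7)*7^2 mod 101 = 46, hash=89+46 mod 101 = 34
Option D: s[4]='j'->'d', delta=(4-10)*7^0 mod 101 = 95, hash=89+95 mod 101 = 83 <-- target
Option E: s[2]='g'->'f', delta=(6-7)*7^2 mod 101 = 52, hash=89+52 mod 101 = 40

Answer: D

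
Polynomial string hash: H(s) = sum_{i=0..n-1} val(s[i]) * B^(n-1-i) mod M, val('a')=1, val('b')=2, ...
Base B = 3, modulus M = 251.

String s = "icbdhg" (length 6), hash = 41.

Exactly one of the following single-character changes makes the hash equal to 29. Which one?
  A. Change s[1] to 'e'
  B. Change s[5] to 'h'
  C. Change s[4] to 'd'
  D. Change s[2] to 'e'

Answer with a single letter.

Option A: s[1]='c'->'e', delta=(5-3)*3^4 mod 251 = 162, hash=41+162 mod 251 = 203
Option B: s[5]='g'->'h', delta=(8-7)*3^0 mod 251 = 1, hash=41+1 mod 251 = 42
Option C: s[4]='h'->'d', delta=(4-8)*3^1 mod 251 = 239, hash=41+239 mod 251 = 29 <-- target
Option D: s[2]='b'->'e', delta=(5-2)*3^3 mod 251 = 81, hash=41+81 mod 251 = 122

Answer: C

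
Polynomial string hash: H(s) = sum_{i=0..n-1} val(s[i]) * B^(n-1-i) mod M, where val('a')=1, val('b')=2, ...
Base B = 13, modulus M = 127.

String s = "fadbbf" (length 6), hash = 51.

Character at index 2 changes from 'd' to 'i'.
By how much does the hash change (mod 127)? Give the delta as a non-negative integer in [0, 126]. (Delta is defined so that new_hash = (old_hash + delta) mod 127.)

Answer: 63

Derivation:
Delta formula: (val(new) - val(old)) * B^(n-1-k) mod M
  val('i') - val('d') = 9 - 4 = 5
  B^(n-1-k) = 13^3 mod 127 = 38
  Delta = 5 * 38 mod 127 = 63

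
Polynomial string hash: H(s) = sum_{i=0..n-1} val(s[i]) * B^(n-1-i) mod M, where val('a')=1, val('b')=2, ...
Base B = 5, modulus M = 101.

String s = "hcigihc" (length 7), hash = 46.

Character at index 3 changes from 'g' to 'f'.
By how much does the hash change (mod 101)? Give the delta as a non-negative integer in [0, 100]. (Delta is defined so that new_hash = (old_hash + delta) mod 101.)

Answer: 77

Derivation:
Delta formula: (val(new) - val(old)) * B^(n-1-k) mod M
  val('f') - val('g') = 6 - 7 = -1
  B^(n-1-k) = 5^3 mod 101 = 24
  Delta = -1 * 24 mod 101 = 77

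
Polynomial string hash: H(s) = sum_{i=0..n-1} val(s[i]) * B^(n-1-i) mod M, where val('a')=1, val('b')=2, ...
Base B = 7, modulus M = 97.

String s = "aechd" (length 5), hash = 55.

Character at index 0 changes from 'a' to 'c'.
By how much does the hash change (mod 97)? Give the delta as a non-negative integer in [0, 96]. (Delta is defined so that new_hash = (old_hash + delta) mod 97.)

Answer: 49

Derivation:
Delta formula: (val(new) - val(old)) * B^(n-1-k) mod M
  val('c') - val('a') = 3 - 1 = 2
  B^(n-1-k) = 7^4 mod 97 = 73
  Delta = 2 * 73 mod 97 = 49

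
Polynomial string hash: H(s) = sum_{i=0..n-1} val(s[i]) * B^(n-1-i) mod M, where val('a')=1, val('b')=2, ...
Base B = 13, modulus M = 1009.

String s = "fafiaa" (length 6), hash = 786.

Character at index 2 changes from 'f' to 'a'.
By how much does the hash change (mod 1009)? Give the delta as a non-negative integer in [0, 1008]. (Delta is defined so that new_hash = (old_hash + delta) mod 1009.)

Delta formula: (val(new) - val(old)) * B^(n-1-k) mod M
  val('a') - val('f') = 1 - 6 = -5
  B^(n-1-k) = 13^3 mod 1009 = 179
  Delta = -5 * 179 mod 1009 = 114

Answer: 114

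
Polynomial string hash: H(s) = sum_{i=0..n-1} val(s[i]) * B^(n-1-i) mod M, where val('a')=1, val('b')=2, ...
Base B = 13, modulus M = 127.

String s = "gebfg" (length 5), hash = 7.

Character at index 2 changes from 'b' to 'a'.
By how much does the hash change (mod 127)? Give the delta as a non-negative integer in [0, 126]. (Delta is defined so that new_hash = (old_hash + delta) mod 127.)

Delta formula: (val(new) - val(old)) * B^(n-1-k) mod M
  val('a') - val('b') = 1 - 2 = -1
  B^(n-1-k) = 13^2 mod 127 = 42
  Delta = -1 * 42 mod 127 = 85

Answer: 85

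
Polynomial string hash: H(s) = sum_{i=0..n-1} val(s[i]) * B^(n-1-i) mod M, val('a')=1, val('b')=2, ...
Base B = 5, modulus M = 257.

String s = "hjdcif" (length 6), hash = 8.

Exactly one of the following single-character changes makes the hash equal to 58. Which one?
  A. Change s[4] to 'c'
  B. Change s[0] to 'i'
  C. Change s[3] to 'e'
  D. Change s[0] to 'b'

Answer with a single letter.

Option A: s[4]='i'->'c', delta=(3-9)*5^1 mod 257 = 227, hash=8+227 mod 257 = 235
Option B: s[0]='h'->'i', delta=(9-8)*5^5 mod 257 = 41, hash=8+41 mod 257 = 49
Option C: s[3]='c'->'e', delta=(5-3)*5^2 mod 257 = 50, hash=8+50 mod 257 = 58 <-- target
Option D: s[0]='h'->'b', delta=(2-8)*5^5 mod 257 = 11, hash=8+11 mod 257 = 19

Answer: C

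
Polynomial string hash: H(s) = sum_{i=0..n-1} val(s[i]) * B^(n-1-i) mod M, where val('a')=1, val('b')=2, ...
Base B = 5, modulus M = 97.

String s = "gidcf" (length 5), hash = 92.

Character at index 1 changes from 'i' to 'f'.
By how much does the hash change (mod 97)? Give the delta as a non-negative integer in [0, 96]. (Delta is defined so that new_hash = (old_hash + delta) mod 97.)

Delta formula: (val(new) - val(old)) * B^(n-1-k) mod M
  val('f') - val('i') = 6 - 9 = -3
  B^(n-1-k) = 5^3 mod 97 = 28
  Delta = -3 * 28 mod 97 = 13

Answer: 13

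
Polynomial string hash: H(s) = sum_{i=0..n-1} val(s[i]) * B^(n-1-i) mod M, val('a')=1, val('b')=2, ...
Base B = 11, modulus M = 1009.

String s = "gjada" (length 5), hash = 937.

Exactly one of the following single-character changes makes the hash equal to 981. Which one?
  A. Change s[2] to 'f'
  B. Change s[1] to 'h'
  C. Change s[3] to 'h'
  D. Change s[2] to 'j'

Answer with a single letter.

Answer: C

Derivation:
Option A: s[2]='a'->'f', delta=(6-1)*11^2 mod 1009 = 605, hash=937+605 mod 1009 = 533
Option B: s[1]='j'->'h', delta=(8-10)*11^3 mod 1009 = 365, hash=937+365 mod 1009 = 293
Option C: s[3]='d'->'h', delta=(8-4)*11^1 mod 1009 = 44, hash=937+44 mod 1009 = 981 <-- target
Option D: s[2]='a'->'j', delta=(10-1)*11^2 mod 1009 = 80, hash=937+80 mod 1009 = 8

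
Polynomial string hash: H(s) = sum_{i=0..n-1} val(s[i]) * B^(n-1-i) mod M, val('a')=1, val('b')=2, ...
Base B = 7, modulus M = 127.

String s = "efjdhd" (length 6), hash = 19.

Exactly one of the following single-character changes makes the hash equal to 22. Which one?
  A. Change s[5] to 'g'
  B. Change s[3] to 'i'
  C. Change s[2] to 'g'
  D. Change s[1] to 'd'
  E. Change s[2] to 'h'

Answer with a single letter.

Answer: A

Derivation:
Option A: s[5]='d'->'g', delta=(7-4)*7^0 mod 127 = 3, hash=19+3 mod 127 = 22 <-- target
Option B: s[3]='d'->'i', delta=(9-4)*7^2 mod 127 = 118, hash=19+118 mod 127 = 10
Option C: s[2]='j'->'g', delta=(7-10)*7^3 mod 127 = 114, hash=19+114 mod 127 = 6
Option D: s[1]='f'->'d', delta=(4-6)*7^4 mod 127 = 24, hash=19+24 mod 127 = 43
Option E: s[2]='j'->'h', delta=(8-10)*7^3 mod 127 = 76, hash=19+76 mod 127 = 95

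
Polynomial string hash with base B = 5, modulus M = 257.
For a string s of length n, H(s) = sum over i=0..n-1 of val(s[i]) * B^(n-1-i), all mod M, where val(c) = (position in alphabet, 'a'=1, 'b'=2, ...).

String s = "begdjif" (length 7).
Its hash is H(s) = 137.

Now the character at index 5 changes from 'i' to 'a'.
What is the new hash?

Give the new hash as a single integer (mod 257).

Answer: 97

Derivation:
val('i') = 9, val('a') = 1
Position k = 5, exponent = n-1-k = 1
B^1 mod M = 5^1 mod 257 = 5
Delta = (1 - 9) * 5 mod 257 = 217
New hash = (137 + 217) mod 257 = 97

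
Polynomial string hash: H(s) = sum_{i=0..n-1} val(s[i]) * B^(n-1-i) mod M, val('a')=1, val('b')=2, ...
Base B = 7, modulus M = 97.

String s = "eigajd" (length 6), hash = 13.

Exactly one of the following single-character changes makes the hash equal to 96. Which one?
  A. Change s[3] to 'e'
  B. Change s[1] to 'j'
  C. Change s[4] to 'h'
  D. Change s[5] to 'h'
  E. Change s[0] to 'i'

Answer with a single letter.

Answer: C

Derivation:
Option A: s[3]='a'->'e', delta=(5-1)*7^2 mod 97 = 2, hash=13+2 mod 97 = 15
Option B: s[1]='i'->'j', delta=(10-9)*7^4 mod 97 = 73, hash=13+73 mod 97 = 86
Option C: s[4]='j'->'h', delta=(8-10)*7^1 mod 97 = 83, hash=13+83 mod 97 = 96 <-- target
Option D: s[5]='d'->'h', delta=(8-4)*7^0 mod 97 = 4, hash=13+4 mod 97 = 17
Option E: s[0]='e'->'i', delta=(9-5)*7^5 mod 97 = 7, hash=13+7 mod 97 = 20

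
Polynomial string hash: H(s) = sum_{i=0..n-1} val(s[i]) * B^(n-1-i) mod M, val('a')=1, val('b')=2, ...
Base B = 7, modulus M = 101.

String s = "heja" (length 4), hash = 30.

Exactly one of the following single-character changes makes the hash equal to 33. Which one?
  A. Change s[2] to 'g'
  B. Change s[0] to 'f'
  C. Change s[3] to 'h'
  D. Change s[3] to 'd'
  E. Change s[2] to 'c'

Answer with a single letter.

Option A: s[2]='j'->'g', delta=(7-10)*7^1 mod 101 = 80, hash=30+80 mod 101 = 9
Option B: s[0]='h'->'f', delta=(6-8)*7^3 mod 101 = 21, hash=30+21 mod 101 = 51
Option C: s[3]='a'->'h', delta=(8-1)*7^0 mod 101 = 7, hash=30+7 mod 101 = 37
Option D: s[3]='a'->'d', delta=(4-1)*7^0 mod 101 = 3, hash=30+3 mod 101 = 33 <-- target
Option E: s[2]='j'->'c', delta=(3-10)*7^1 mod 101 = 52, hash=30+52 mod 101 = 82

Answer: D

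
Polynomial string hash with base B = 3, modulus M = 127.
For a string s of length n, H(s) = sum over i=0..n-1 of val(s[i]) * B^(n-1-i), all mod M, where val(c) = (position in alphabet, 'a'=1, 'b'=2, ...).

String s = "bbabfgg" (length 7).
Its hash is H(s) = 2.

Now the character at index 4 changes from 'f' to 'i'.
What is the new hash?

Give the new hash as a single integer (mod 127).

val('f') = 6, val('i') = 9
Position k = 4, exponent = n-1-k = 2
B^2 mod M = 3^2 mod 127 = 9
Delta = (9 - 6) * 9 mod 127 = 27
New hash = (2 + 27) mod 127 = 29

Answer: 29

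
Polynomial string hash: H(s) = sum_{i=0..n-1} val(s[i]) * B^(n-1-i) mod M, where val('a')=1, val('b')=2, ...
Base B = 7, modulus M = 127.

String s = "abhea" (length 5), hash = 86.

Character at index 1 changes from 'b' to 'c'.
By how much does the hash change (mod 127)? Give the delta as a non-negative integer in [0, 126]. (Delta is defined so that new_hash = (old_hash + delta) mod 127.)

Answer: 89

Derivation:
Delta formula: (val(new) - val(old)) * B^(n-1-k) mod M
  val('c') - val('b') = 3 - 2 = 1
  B^(n-1-k) = 7^3 mod 127 = 89
  Delta = 1 * 89 mod 127 = 89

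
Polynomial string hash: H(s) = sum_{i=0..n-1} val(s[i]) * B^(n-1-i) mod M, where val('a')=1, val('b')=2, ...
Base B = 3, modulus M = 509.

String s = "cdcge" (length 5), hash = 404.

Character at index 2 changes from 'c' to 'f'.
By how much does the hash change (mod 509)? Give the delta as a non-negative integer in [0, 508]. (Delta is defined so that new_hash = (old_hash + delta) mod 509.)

Answer: 27

Derivation:
Delta formula: (val(new) - val(old)) * B^(n-1-k) mod M
  val('f') - val('c') = 6 - 3 = 3
  B^(n-1-k) = 3^2 mod 509 = 9
  Delta = 3 * 9 mod 509 = 27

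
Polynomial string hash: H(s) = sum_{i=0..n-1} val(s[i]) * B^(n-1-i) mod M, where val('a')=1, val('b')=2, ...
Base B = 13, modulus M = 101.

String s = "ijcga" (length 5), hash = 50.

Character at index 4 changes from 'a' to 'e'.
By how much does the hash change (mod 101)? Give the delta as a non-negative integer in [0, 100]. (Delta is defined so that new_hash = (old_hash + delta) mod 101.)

Answer: 4

Derivation:
Delta formula: (val(new) - val(old)) * B^(n-1-k) mod M
  val('e') - val('a') = 5 - 1 = 4
  B^(n-1-k) = 13^0 mod 101 = 1
  Delta = 4 * 1 mod 101 = 4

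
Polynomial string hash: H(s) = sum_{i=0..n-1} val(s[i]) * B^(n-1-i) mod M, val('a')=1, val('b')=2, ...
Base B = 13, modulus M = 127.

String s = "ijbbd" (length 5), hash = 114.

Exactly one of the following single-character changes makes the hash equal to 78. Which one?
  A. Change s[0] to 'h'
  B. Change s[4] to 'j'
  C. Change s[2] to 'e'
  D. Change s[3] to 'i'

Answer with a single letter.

Option A: s[0]='i'->'h', delta=(8-9)*13^4 mod 127 = 14, hash=114+14 mod 127 = 1
Option B: s[4]='d'->'j', delta=(10-4)*13^0 mod 127 = 6, hash=114+6 mod 127 = 120
Option C: s[2]='b'->'e', delta=(5-2)*13^2 mod 127 = 126, hash=114+126 mod 127 = 113
Option D: s[3]='b'->'i', delta=(9-2)*13^1 mod 127 = 91, hash=114+91 mod 127 = 78 <-- target

Answer: D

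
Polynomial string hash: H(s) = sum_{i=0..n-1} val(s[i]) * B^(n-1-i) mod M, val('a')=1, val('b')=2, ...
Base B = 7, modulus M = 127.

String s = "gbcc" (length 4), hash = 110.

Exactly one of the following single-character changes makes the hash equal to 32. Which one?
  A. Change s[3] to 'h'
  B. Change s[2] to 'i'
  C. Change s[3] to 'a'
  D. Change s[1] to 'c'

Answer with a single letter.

Answer: D

Derivation:
Option A: s[3]='c'->'h', delta=(8-3)*7^0 mod 127 = 5, hash=110+5 mod 127 = 115
Option B: s[2]='c'->'i', delta=(9-3)*7^1 mod 127 = 42, hash=110+42 mod 127 = 25
Option C: s[3]='c'->'a', delta=(1-3)*7^0 mod 127 = 125, hash=110+125 mod 127 = 108
Option D: s[1]='b'->'c', delta=(3-2)*7^2 mod 127 = 49, hash=110+49 mod 127 = 32 <-- target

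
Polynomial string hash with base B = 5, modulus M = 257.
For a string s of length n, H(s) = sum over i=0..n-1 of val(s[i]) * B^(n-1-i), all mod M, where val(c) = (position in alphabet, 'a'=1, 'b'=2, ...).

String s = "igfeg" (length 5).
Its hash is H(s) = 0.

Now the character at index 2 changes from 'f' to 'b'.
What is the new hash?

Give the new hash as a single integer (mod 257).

Answer: 157

Derivation:
val('f') = 6, val('b') = 2
Position k = 2, exponent = n-1-k = 2
B^2 mod M = 5^2 mod 257 = 25
Delta = (2 - 6) * 25 mod 257 = 157
New hash = (0 + 157) mod 257 = 157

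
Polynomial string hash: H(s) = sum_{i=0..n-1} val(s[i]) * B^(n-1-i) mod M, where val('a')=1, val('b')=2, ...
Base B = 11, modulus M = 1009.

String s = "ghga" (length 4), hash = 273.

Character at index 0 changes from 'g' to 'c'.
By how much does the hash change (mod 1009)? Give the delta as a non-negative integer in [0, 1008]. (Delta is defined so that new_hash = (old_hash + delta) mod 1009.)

Delta formula: (val(new) - val(old)) * B^(n-1-k) mod M
  val('c') - val('g') = 3 - 7 = -4
  B^(n-1-k) = 11^3 mod 1009 = 322
  Delta = -4 * 322 mod 1009 = 730

Answer: 730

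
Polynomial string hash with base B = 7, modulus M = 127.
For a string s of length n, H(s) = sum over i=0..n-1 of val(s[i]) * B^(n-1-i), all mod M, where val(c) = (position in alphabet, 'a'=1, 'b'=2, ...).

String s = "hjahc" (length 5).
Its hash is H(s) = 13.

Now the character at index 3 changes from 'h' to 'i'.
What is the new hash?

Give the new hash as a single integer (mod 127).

val('h') = 8, val('i') = 9
Position k = 3, exponent = n-1-k = 1
B^1 mod M = 7^1 mod 127 = 7
Delta = (9 - 8) * 7 mod 127 = 7
New hash = (13 + 7) mod 127 = 20

Answer: 20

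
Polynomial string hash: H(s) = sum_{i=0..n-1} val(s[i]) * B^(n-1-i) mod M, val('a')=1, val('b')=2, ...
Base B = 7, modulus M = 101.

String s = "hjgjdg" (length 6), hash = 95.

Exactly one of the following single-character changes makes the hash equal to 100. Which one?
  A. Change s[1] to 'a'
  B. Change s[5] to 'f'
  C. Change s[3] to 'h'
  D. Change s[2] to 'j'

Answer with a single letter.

Answer: A

Derivation:
Option A: s[1]='j'->'a', delta=(1-10)*7^4 mod 101 = 5, hash=95+5 mod 101 = 100 <-- target
Option B: s[5]='g'->'f', delta=(6-7)*7^0 mod 101 = 100, hash=95+100 mod 101 = 94
Option C: s[3]='j'->'h', delta=(8-10)*7^2 mod 101 = 3, hash=95+3 mod 101 = 98
Option D: s[2]='g'->'j', delta=(10-7)*7^3 mod 101 = 19, hash=95+19 mod 101 = 13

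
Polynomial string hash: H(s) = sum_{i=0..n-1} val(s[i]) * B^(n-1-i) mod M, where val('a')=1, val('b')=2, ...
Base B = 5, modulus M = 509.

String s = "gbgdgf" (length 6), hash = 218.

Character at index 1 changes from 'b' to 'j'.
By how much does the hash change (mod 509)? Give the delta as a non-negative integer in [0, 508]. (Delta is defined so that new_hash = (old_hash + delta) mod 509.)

Delta formula: (val(new) - val(old)) * B^(n-1-k) mod M
  val('j') - val('b') = 10 - 2 = 8
  B^(n-1-k) = 5^4 mod 509 = 116
  Delta = 8 * 116 mod 509 = 419

Answer: 419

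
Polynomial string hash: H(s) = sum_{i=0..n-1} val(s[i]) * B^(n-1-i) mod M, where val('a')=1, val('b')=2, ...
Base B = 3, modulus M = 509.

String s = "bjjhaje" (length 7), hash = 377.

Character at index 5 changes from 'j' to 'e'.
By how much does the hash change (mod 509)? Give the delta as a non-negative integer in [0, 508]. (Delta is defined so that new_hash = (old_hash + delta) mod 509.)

Answer: 494

Derivation:
Delta formula: (val(new) - val(old)) * B^(n-1-k) mod M
  val('e') - val('j') = 5 - 10 = -5
  B^(n-1-k) = 3^1 mod 509 = 3
  Delta = -5 * 3 mod 509 = 494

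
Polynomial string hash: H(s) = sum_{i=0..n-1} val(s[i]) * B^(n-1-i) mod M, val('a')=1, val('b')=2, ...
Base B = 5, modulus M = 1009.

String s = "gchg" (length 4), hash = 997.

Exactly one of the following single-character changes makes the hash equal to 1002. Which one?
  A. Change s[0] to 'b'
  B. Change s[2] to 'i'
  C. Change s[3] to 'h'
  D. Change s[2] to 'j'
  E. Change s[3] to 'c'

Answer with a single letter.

Answer: B

Derivation:
Option A: s[0]='g'->'b', delta=(2-7)*5^3 mod 1009 = 384, hash=997+384 mod 1009 = 372
Option B: s[2]='h'->'i', delta=(9-8)*5^1 mod 1009 = 5, hash=997+5 mod 1009 = 1002 <-- target
Option C: s[3]='g'->'h', delta=(8-7)*5^0 mod 1009 = 1, hash=997+1 mod 1009 = 998
Option D: s[2]='h'->'j', delta=(10-8)*5^1 mod 1009 = 10, hash=997+10 mod 1009 = 1007
Option E: s[3]='g'->'c', delta=(3-7)*5^0 mod 1009 = 1005, hash=997+1005 mod 1009 = 993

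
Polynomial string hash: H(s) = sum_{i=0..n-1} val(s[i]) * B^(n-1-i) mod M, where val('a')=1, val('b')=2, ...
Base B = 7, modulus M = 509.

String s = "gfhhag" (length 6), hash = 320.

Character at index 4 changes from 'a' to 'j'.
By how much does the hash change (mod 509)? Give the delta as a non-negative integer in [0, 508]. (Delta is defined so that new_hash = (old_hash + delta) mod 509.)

Answer: 63

Derivation:
Delta formula: (val(new) - val(old)) * B^(n-1-k) mod M
  val('j') - val('a') = 10 - 1 = 9
  B^(n-1-k) = 7^1 mod 509 = 7
  Delta = 9 * 7 mod 509 = 63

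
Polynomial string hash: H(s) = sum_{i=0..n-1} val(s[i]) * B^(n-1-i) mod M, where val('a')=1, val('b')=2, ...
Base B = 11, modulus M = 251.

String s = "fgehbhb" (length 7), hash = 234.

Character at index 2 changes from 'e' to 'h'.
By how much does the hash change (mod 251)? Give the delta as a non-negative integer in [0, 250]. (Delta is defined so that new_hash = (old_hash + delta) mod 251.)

Answer: 249

Derivation:
Delta formula: (val(new) - val(old)) * B^(n-1-k) mod M
  val('h') - val('e') = 8 - 5 = 3
  B^(n-1-k) = 11^4 mod 251 = 83
  Delta = 3 * 83 mod 251 = 249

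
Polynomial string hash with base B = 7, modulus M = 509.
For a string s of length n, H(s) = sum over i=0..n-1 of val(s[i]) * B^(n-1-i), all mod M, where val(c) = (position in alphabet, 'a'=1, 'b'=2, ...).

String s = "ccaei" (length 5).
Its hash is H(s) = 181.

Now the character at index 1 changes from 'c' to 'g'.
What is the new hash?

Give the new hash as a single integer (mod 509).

val('c') = 3, val('g') = 7
Position k = 1, exponent = n-1-k = 3
B^3 mod M = 7^3 mod 509 = 343
Delta = (7 - 3) * 343 mod 509 = 354
New hash = (181 + 354) mod 509 = 26

Answer: 26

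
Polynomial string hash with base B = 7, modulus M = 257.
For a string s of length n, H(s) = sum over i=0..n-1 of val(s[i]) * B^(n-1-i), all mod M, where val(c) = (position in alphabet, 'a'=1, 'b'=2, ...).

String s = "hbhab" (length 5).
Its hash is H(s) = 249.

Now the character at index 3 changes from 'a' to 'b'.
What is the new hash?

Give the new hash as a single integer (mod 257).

val('a') = 1, val('b') = 2
Position k = 3, exponent = n-1-k = 1
B^1 mod M = 7^1 mod 257 = 7
Delta = (2 - 1) * 7 mod 257 = 7
New hash = (249 + 7) mod 257 = 256

Answer: 256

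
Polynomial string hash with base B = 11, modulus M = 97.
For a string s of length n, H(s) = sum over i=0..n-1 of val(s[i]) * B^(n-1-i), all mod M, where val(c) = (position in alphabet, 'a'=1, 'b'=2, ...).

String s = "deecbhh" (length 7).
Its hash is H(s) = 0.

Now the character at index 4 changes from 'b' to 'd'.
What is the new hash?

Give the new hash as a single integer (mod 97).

Answer: 48

Derivation:
val('b') = 2, val('d') = 4
Position k = 4, exponent = n-1-k = 2
B^2 mod M = 11^2 mod 97 = 24
Delta = (4 - 2) * 24 mod 97 = 48
New hash = (0 + 48) mod 97 = 48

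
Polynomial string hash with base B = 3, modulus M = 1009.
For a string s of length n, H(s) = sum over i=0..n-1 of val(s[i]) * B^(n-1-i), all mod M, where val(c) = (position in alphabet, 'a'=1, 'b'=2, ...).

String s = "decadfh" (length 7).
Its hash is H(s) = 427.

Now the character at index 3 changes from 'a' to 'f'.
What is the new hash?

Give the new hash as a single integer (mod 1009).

Answer: 562

Derivation:
val('a') = 1, val('f') = 6
Position k = 3, exponent = n-1-k = 3
B^3 mod M = 3^3 mod 1009 = 27
Delta = (6 - 1) * 27 mod 1009 = 135
New hash = (427 + 135) mod 1009 = 562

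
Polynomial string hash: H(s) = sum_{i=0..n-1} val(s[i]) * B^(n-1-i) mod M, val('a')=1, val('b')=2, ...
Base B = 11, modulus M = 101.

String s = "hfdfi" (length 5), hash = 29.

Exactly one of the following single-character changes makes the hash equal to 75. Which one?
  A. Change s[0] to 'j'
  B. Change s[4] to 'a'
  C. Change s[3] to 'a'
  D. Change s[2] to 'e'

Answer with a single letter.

Answer: C

Derivation:
Option A: s[0]='h'->'j', delta=(10-8)*11^4 mod 101 = 93, hash=29+93 mod 101 = 21
Option B: s[4]='i'->'a', delta=(1-9)*11^0 mod 101 = 93, hash=29+93 mod 101 = 21
Option C: s[3]='f'->'a', delta=(1-6)*11^1 mod 101 = 46, hash=29+46 mod 101 = 75 <-- target
Option D: s[2]='d'->'e', delta=(5-4)*11^2 mod 101 = 20, hash=29+20 mod 101 = 49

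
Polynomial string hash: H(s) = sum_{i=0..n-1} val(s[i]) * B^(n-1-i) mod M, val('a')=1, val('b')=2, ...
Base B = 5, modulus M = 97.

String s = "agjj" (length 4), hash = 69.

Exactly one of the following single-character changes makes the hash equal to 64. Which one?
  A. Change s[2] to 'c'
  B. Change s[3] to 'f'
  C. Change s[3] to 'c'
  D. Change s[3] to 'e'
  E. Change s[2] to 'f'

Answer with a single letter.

Answer: D

Derivation:
Option A: s[2]='j'->'c', delta=(3-10)*5^1 mod 97 = 62, hash=69+62 mod 97 = 34
Option B: s[3]='j'->'f', delta=(6-10)*5^0 mod 97 = 93, hash=69+93 mod 97 = 65
Option C: s[3]='j'->'c', delta=(3-10)*5^0 mod 97 = 90, hash=69+90 mod 97 = 62
Option D: s[3]='j'->'e', delta=(5-10)*5^0 mod 97 = 92, hash=69+92 mod 97 = 64 <-- target
Option E: s[2]='j'->'f', delta=(6-10)*5^1 mod 97 = 77, hash=69+77 mod 97 = 49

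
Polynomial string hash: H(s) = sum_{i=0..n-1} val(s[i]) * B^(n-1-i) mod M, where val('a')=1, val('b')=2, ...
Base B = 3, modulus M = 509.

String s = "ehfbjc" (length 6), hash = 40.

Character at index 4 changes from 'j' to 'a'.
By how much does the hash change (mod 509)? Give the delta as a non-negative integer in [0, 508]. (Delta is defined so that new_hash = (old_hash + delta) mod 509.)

Delta formula: (val(new) - val(old)) * B^(n-1-k) mod M
  val('a') - val('j') = 1 - 10 = -9
  B^(n-1-k) = 3^1 mod 509 = 3
  Delta = -9 * 3 mod 509 = 482

Answer: 482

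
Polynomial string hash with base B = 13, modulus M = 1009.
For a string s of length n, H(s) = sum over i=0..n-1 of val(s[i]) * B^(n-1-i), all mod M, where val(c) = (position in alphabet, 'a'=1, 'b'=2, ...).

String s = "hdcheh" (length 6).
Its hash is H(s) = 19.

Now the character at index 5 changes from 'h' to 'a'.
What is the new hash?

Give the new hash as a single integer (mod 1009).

Answer: 12

Derivation:
val('h') = 8, val('a') = 1
Position k = 5, exponent = n-1-k = 0
B^0 mod M = 13^0 mod 1009 = 1
Delta = (1 - 8) * 1 mod 1009 = 1002
New hash = (19 + 1002) mod 1009 = 12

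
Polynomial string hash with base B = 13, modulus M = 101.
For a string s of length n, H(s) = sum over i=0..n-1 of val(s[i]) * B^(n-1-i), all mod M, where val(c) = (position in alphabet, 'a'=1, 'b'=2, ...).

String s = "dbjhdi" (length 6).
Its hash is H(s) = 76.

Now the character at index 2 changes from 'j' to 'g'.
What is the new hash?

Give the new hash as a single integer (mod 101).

val('j') = 10, val('g') = 7
Position k = 2, exponent = n-1-k = 3
B^3 mod M = 13^3 mod 101 = 76
Delta = (7 - 10) * 76 mod 101 = 75
New hash = (76 + 75) mod 101 = 50

Answer: 50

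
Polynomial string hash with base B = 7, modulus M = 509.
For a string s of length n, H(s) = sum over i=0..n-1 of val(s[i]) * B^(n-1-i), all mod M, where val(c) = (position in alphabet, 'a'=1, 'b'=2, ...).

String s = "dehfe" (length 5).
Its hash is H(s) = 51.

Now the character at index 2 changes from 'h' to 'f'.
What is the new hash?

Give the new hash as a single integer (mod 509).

val('h') = 8, val('f') = 6
Position k = 2, exponent = n-1-k = 2
B^2 mod M = 7^2 mod 509 = 49
Delta = (6 - 8) * 49 mod 509 = 411
New hash = (51 + 411) mod 509 = 462

Answer: 462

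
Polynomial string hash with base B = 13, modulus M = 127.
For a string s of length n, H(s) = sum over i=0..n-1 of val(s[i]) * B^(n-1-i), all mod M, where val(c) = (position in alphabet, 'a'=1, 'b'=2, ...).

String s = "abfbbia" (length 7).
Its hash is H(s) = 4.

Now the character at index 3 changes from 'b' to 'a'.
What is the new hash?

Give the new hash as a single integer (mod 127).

Answer: 93

Derivation:
val('b') = 2, val('a') = 1
Position k = 3, exponent = n-1-k = 3
B^3 mod M = 13^3 mod 127 = 38
Delta = (1 - 2) * 38 mod 127 = 89
New hash = (4 + 89) mod 127 = 93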